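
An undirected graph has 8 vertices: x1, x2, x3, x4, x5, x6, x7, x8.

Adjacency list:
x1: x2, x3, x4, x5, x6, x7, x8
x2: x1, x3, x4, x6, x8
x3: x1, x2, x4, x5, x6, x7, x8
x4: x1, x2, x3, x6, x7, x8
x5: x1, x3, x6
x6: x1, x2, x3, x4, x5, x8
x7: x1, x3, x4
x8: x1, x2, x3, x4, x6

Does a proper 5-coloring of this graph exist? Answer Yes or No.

No

x1, x2, x3, x4, x6, x8 are mutually adjacent (a clique of size 6), so at least 6 colors are needed.
So 5 colors are not enough.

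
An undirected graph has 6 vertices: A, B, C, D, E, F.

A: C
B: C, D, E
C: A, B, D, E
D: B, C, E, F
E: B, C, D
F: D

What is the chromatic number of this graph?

4

B, C, D, E are pairwise adjacent (a clique of size 4), so at least 4 colors are needed.
4 colors suffice: color red → {C, F}; color blue → {A, D}; color green → {E}; color yellow → {B}. Each edge has distinct colors on its endpoints.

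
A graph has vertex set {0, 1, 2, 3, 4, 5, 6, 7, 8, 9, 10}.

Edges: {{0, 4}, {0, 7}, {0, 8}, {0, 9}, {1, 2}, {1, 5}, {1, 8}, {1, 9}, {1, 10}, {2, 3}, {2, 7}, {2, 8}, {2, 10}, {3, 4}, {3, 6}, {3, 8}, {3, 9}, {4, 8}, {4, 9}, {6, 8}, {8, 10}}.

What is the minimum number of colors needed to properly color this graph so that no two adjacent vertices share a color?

1, 2, 8, 10 are mutually adjacent (a clique of size 4), so at least 4 colors are needed.
4 colors suffice: color a → {5, 7, 8, 9}; color b → {0, 1, 3}; color c → {2, 4, 6}; color d → {10}. Each edge has distinct colors on its endpoints.

4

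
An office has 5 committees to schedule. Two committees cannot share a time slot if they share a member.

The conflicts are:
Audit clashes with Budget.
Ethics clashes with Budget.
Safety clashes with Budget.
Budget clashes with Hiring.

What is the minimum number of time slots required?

2

Budget and Hiring conflict, so at least 2 time slots are needed.
2 time slots suffice: time slot 1 → {Budget}; time slot 2 → {Audit, Ethics, Safety, Hiring}. No two conflicting committees share a time slot.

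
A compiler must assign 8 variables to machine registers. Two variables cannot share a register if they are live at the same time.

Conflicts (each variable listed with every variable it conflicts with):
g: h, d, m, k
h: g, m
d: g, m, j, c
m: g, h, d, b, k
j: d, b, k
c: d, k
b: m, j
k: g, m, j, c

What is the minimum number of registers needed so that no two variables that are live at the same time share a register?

g, m, k are mutually in conflict, so at least 3 registers are needed.
3 registers suffice: register 1 → {m, j, c}; register 2 → {h, d, b, k}; register 3 → {g}. Every pair that conflicts lands in different registers.

3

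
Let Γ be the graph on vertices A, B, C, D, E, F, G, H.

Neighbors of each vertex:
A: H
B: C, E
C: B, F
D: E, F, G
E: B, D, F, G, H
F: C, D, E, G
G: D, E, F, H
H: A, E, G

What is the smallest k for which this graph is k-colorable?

4

D, E, F, G are pairwise adjacent (a clique of size 4), so at least 4 colors are needed.
4 colors suffice: color 1 → {A, C, E}; color 2 → {B, F, H}; color 3 → {G}; color 4 → {D}. Every edge joins two different colors.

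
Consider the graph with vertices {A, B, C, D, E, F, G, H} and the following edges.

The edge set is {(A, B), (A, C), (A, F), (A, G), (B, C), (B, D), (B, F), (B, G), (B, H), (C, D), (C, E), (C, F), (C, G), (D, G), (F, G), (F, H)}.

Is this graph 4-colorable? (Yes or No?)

No

A, B, C, F, G are mutually adjacent (a clique of size 5), so at least 5 colors are needed.
So 4 colors are not enough.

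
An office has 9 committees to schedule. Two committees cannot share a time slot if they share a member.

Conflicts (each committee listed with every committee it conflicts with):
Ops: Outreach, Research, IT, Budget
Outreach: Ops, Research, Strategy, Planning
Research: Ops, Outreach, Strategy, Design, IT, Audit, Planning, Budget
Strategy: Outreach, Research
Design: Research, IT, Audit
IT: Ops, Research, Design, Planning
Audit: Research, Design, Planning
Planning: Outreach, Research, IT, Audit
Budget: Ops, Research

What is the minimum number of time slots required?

3

Research, Design, Audit all conflict with each other, so at least 3 time slots are needed.
3 time slots suffice: time slot 1 → {Research}; time slot 2 → {Outreach, IT, Audit, Budget}; time slot 3 → {Ops, Strategy, Design, Planning}. Each listed conflict is separated.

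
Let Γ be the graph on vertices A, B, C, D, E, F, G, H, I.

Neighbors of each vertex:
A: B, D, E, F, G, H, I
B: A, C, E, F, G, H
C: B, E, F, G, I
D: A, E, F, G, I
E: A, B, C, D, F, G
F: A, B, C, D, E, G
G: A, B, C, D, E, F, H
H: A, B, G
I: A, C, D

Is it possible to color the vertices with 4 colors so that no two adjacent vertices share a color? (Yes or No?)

No

A, B, E, F, G are mutually adjacent (a clique of size 5), so at least 5 colors are needed.
So 4 colors are not enough.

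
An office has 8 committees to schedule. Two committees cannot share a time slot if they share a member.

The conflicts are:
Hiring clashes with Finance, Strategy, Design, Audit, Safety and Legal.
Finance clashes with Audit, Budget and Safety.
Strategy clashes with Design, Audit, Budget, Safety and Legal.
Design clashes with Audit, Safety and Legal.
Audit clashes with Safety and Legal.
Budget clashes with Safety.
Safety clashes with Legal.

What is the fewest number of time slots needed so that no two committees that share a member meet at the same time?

6

Hiring, Strategy, Design, Audit, Safety, Legal pairwise conflict, so at least 6 time slots are needed.
Using 6 time slots: Hiring=3, Finance=2, Strategy=2, Design=5, Audit=4, Budget=3, Safety=1, Legal=6. Each listed conflict is separated.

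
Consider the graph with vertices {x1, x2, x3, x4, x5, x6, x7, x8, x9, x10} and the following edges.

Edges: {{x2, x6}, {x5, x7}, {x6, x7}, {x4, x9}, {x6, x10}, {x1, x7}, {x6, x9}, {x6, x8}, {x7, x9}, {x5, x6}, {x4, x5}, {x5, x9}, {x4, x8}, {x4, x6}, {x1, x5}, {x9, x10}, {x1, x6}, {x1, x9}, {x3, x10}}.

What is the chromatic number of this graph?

5

x1, x5, x6, x7, x9 form a clique, so at least 5 colors are needed.
A valid assignment using 5 colors: x1=4, x2=2, x3=1, x4=4, x5=3, x6=1, x7=5, x8=2, x9=2, x10=3. Every edge joins two different colors.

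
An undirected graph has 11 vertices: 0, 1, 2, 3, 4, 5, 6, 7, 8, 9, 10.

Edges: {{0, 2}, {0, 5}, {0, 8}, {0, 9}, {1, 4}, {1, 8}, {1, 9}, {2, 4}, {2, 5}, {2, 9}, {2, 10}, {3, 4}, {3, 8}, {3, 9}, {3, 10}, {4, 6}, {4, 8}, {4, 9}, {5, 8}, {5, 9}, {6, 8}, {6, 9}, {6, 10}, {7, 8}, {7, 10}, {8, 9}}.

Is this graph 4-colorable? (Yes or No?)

The chromatic number is 4. 1, 4, 8, 9 are mutually adjacent (a clique of size 4), so at least 4 colors are needed.
4 colors suffice: color red → {9, 10}; color blue → {2, 8}; color green → {4, 5, 7}; color yellow → {0, 1, 3, 6}.
That is already a proper 4-coloring.

Yes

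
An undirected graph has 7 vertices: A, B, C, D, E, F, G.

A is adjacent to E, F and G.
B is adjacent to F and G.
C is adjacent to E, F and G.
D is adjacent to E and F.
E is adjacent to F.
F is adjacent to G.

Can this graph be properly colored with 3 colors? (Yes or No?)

Yes

The chromatic number is 3. A, E, F are mutually adjacent, so at least 3 colors are needed.
3 colors suffice: color 1 → {F}; color 2 → {E, G}; color 3 → {A, B, C, D}.
That is already a proper 3-coloring.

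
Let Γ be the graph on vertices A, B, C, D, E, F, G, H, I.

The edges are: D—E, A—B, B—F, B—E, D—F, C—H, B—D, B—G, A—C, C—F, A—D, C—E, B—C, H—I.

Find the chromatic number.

B, D, E are mutually adjacent, so at least 3 colors are needed.
3 colors suffice: color 1 → {B, H}; color 2 → {C, D, G, I}; color 3 → {A, E, F}. Each edge has distinct colors on its endpoints.

3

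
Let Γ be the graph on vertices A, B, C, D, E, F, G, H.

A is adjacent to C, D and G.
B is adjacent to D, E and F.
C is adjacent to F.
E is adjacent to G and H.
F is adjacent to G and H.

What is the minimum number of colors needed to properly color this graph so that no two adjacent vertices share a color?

3

The cycle A-G-F-B-D-A has odd length 5, so it cannot be 2-colored; at least 3 colors are needed.
3 colors suffice: color red → {A, E, F}; color blue → {B, C, G, H}; color green → {D}. Every edge joins two different colors.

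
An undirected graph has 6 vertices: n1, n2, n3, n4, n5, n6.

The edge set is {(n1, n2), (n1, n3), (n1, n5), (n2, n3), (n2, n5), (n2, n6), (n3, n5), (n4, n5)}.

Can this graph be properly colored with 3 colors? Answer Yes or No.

No

n1, n2, n3, n5 form a clique, so at least 4 colors are needed.
So 3 colors are not enough.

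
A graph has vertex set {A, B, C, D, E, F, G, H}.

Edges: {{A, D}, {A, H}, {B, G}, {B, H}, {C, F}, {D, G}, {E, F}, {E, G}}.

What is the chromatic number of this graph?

3

The cycle H-A-D-G-B-H has odd length 5, so it cannot be 2-colored; at least 3 colors are needed.
3 colors suffice: color red → {A, F, G}; color blue → {B, C, D, E}; color green → {H}. No two adjacent vertices share a color.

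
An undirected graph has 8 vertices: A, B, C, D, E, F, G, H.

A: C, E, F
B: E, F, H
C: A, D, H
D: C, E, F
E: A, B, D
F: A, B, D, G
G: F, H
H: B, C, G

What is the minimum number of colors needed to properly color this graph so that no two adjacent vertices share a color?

The cycle A-C-H-B-E-A has odd length 5, so it cannot be 2-colored; at least 3 colors are needed.
One proper 3-coloring: A=blue, B=blue, C=green, D=blue, E=red, F=red, G=blue, H=red. No two adjacent vertices share a color.

3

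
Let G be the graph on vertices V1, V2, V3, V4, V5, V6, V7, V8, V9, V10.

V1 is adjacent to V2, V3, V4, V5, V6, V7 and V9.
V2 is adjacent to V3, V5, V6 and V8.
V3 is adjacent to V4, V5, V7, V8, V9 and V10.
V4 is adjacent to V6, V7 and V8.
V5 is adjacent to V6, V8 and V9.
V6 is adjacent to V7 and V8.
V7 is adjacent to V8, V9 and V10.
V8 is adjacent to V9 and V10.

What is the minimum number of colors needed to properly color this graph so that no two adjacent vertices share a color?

4

V1, V4, V6, V7 are pairwise adjacent (a clique of size 4), so at least 4 colors are needed.
4 colors suffice: color 1 → {V3, V6}; color 2 → {V1, V8}; color 3 → {V5, V7}; color 4 → {V2, V4, V9, V10}. Every edge joins two different colors.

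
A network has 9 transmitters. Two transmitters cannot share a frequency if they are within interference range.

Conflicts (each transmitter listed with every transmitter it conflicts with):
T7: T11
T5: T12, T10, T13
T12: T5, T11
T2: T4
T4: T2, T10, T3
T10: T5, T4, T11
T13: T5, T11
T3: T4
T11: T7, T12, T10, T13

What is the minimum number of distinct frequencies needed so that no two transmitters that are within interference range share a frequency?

2

T2 and T4 conflict, so at least 2 frequencies are needed.
2 frequencies suffice: frequency 1 → {T5, T4, T11}; frequency 2 → {T7, T12, T2, T10, T13, T3}. No two conflicting transmitters share a frequency.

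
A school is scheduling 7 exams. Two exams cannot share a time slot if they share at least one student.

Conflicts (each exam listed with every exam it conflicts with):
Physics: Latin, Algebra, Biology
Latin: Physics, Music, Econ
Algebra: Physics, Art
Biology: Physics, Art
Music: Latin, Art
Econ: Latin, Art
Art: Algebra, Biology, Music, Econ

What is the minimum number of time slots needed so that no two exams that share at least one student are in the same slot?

3

The cycle Music-Latin-Physics-Biology-Art-Music has odd length 5, so it cannot be 2-colored; at least 3 time slots are needed.
3 time slots suffice: time slot 1 → {Physics, Art}; time slot 2 → {Latin, Algebra, Biology}; time slot 3 → {Music, Econ}. Each listed conflict is separated.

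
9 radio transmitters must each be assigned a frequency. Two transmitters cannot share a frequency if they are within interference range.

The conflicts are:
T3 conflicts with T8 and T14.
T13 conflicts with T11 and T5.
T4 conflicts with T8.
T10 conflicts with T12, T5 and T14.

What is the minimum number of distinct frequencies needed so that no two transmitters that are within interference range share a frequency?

2

T10 and T5 conflict, so at least 2 frequencies are needed.
2 frequencies suffice: T3=1, T13=1, T11=2, T4=1, T10=1, T12=2, T5=2, T8=2, T14=2. Every pair that conflicts lands in different frequencies.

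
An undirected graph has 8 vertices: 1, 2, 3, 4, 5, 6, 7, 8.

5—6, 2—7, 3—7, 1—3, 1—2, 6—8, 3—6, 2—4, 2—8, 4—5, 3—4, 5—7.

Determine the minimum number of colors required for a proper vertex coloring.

The cycle 6-8-2-7-5-6 has odd length 5, so it cannot be 2-colored; at least 3 colors are needed.
3 colors suffice: 1=b, 2=a, 3=a, 4=b, 5=a, 6=b, 7=b, 8=c. No two adjacent vertices share a color.

3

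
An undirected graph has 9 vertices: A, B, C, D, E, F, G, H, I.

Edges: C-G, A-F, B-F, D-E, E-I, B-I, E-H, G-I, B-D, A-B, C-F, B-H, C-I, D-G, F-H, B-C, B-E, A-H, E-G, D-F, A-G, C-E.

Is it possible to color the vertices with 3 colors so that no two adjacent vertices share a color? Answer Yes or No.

A, B, F, H are pairwise adjacent (a clique of size 4), so at least 4 colors are needed.
So 3 colors are not enough.

No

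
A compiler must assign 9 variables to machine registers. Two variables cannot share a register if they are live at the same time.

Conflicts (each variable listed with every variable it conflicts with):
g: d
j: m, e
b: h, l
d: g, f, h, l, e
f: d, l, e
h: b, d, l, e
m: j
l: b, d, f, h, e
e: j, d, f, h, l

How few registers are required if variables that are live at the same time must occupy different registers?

4

d, f, l, e pairwise conflict, so at least 4 registers are needed.
4 registers suffice: g=1, j=2, b=1, d=3, f=4, h=4, m=1, l=2, e=1. Each listed conflict is separated.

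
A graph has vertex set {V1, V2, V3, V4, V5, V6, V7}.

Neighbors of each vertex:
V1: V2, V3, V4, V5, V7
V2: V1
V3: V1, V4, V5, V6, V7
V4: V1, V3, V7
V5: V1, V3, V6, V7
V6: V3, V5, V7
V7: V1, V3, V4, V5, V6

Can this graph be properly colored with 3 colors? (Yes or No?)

No

V3, V5, V6, V7 are pairwise adjacent (a clique of size 4), so at least 4 colors are needed.
So 3 colors are not enough.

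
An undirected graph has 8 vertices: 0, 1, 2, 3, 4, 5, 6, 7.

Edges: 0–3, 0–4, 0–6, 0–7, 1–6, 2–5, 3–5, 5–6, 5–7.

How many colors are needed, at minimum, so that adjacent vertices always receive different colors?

2

0 and 3 are adjacent, so at least 2 colors are needed.
A valid assignment using 2 colors: 0=red, 1=red, 2=blue, 3=blue, 4=blue, 5=red, 6=blue, 7=blue. Each edge has distinct colors on its endpoints.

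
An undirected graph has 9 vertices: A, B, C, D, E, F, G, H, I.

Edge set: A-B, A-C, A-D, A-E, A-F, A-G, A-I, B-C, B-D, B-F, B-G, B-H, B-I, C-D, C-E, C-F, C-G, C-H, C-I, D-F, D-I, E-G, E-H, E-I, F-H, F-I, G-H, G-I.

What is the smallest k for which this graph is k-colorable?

6

A, B, C, D, F, I are pairwise adjacent (a clique of size 6), so at least 6 colors are needed.
A valid assignment using 6 colors: A=2, B=3, C=1, D=6, E=3, F=5, G=5, H=2, I=4. Every edge joins two different colors.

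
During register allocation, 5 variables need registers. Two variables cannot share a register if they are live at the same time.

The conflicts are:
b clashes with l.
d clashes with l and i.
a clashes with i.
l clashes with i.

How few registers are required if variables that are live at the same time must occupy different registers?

3

d, l, i pairwise conflict, so at least 3 registers are needed.
3 registers suffice: register 1 → {b, i}; register 2 → {a, l}; register 3 → {d}. No two conflicting variables share a register.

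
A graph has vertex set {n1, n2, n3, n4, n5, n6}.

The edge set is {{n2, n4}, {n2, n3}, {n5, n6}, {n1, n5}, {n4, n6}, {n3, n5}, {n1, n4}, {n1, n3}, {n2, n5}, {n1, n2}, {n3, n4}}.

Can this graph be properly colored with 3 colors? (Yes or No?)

No

n1, n2, n3, n5 are pairwise adjacent (a clique of size 4), so at least 4 colors are needed.
So 3 colors are not enough.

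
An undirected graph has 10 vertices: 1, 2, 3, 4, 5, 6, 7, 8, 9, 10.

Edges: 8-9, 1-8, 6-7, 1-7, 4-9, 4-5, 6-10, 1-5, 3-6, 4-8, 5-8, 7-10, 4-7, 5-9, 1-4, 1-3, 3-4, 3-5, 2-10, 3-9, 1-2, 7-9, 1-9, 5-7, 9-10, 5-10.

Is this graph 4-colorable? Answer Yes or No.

1, 4, 5, 7, 9 are mutually adjacent (a clique of size 5), so at least 5 colors are needed.
So 4 colors are not enough.

No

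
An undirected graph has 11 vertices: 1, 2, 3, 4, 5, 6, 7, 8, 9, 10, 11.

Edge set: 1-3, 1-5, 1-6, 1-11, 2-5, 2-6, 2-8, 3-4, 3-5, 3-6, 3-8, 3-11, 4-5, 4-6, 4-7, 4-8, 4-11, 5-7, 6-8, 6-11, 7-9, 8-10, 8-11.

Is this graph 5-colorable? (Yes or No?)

Yes

The chromatic number is 5. 3, 4, 6, 8, 11 are pairwise adjacent (a clique of size 5), so at least 5 colors are needed.
5 colors suffice: color red → {2, 3, 7, 10}; color blue → {1, 4, 9}; color green → {5, 8}; color yellow → {6}; color purple → {11}.
That is already a proper 5-coloring.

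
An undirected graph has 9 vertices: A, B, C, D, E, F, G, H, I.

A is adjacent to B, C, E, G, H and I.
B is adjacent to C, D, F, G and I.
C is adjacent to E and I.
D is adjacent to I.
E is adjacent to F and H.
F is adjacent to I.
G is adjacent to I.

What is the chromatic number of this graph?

A, B, C, I are mutually adjacent (a clique of size 4), so at least 4 colors are needed.
4 colors suffice: color 1 → {E, I}; color 2 → {A, D, F}; color 3 → {B, H}; color 4 → {C, G}. No two adjacent vertices share a color.

4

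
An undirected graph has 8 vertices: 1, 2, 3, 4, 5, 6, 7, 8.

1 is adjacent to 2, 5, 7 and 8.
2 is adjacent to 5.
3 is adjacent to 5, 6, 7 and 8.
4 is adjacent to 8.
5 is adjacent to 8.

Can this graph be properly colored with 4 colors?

Yes

The chromatic number is 3. 1, 5, 8 are pairwise adjacent, so at least 3 colors are needed.
3 colors suffice: 1=a, 2=b, 3=a, 4=a, 5=c, 6=b, 7=b, 8=b.
Since 4 ≥ 3, a proper 4-coloring certainly exists.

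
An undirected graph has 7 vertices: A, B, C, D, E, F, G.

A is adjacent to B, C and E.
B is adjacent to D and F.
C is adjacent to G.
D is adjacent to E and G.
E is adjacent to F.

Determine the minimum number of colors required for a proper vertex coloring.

The cycle A-B-D-G-C-A has odd length 5, so it cannot be 2-colored; at least 3 colors are needed.
A valid assignment using 3 colors: A=1, B=2, C=2, D=1, E=2, F=1, G=3. No two adjacent vertices share a color.

3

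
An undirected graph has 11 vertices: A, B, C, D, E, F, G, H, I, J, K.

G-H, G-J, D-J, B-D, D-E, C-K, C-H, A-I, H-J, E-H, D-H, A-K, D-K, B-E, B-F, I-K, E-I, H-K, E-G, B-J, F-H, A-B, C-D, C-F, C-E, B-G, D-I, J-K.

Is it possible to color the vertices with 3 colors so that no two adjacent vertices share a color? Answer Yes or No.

No

C, D, E, H are pairwise adjacent (a clique of size 4), so at least 4 colors are needed.
So 3 colors are not enough.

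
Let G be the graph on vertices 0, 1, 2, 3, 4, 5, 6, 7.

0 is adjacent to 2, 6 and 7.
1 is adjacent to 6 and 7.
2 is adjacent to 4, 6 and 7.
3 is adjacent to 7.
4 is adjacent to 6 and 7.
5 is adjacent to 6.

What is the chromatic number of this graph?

0, 2, 7 form a triangle, so at least 3 colors are needed.
3 colors suffice: 0=green, 1=blue, 2=blue, 3=blue, 4=green, 5=blue, 6=red, 7=red. No two adjacent vertices share a color.

3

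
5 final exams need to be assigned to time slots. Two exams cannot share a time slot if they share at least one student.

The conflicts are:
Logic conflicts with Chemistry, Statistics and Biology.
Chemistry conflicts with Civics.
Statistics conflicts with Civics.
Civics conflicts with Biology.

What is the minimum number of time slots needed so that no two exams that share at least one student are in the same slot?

Logic and Chemistry conflict, so at least 2 time slots are needed.
A valid assignment using 2 time slots: Logic=1, Chemistry=2, Statistics=2, Civics=1, Biology=2. Every pair that conflicts lands in different time slots.

2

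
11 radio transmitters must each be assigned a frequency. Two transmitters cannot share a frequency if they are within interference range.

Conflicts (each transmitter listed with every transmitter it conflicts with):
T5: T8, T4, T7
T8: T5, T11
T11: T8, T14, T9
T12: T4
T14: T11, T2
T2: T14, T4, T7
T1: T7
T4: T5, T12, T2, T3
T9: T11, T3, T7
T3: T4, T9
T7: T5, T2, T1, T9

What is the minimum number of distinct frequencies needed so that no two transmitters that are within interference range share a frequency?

3

The cycle T3-T4-T5-T7-T9-T3 has odd length 5, so it cannot be 2-colored; at least 3 frequencies are needed.
3 frequencies suffice: frequency 1 → {T11, T4, T7}; frequency 2 → {T5, T12, T2, T1, T9}; frequency 3 → {T8, T14, T3}. Every pair that conflicts lands in different frequencies.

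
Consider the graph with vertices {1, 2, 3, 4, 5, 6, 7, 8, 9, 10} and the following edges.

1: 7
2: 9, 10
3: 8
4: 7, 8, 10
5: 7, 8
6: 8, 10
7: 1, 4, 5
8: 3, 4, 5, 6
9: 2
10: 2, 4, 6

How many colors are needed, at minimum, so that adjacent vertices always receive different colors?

2

1 and 7 are adjacent, so at least 2 colors are needed.
2 colors suffice: color a → {7, 8, 9, 10}; color b → {1, 2, 3, 4, 5, 6}. Each edge has distinct colors on its endpoints.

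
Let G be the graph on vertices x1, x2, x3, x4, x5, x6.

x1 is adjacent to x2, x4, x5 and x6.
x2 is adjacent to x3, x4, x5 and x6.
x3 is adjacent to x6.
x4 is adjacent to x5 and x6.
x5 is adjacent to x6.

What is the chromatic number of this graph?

x1, x2, x4, x5, x6 are pairwise adjacent (a clique of size 5), so at least 5 colors are needed.
5 colors suffice: x1=4, x2=1, x3=3, x4=3, x5=5, x6=2. Every edge joins two different colors.

5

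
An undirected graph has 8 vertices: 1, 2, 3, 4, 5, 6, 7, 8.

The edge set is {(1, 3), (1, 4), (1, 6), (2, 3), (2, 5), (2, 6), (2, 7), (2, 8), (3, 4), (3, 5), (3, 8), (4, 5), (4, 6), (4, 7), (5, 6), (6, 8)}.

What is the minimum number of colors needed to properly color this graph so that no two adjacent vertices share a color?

3

4, 5, 6 are pairwise adjacent, so at least 3 colors are needed.
3 colors suffice: color a → {2, 4}; color b → {3, 6, 7}; color c → {1, 5, 8}. Each edge has distinct colors on its endpoints.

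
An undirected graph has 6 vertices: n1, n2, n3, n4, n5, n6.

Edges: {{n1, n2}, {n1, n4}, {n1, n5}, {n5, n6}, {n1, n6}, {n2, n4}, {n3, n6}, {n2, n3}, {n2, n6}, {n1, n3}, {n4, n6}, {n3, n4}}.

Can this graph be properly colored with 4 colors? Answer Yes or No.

n1, n2, n3, n4, n6 are mutually adjacent (a clique of size 5), so at least 5 colors are needed.
So 4 colors are not enough.

No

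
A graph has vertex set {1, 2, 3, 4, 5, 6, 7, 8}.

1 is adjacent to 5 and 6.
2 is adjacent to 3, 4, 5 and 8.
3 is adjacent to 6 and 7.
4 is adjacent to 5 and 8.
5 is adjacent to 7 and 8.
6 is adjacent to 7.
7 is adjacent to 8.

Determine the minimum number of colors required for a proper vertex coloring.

2, 4, 5, 8 form a clique, so at least 4 colors are needed.
4 colors suffice: color red → {5, 6}; color blue → {1, 2, 7}; color green → {3, 8}; color yellow → {4}. Each edge has distinct colors on its endpoints.

4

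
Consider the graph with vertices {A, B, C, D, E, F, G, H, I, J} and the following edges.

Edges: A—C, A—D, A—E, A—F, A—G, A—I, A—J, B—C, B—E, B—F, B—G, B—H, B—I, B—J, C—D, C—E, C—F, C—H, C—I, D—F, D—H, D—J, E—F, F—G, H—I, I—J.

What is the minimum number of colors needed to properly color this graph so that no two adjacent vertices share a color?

4

B, C, E, F are mutually adjacent (a clique of size 4), so at least 4 colors are needed.
4 colors suffice: color 1 → {A, B}; color 2 → {C, G, J}; color 3 → {F, H}; color 4 → {D, E, I}. Each edge has distinct colors on its endpoints.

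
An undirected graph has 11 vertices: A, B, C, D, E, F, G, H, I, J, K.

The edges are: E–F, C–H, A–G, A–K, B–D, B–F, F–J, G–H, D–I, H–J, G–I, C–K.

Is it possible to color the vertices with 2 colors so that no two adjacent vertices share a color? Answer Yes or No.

The cycle A-G-H-C-K-A has odd length 5, so it cannot be 2-colored; at least 3 colors are needed.
So 2 colors are not enough.

No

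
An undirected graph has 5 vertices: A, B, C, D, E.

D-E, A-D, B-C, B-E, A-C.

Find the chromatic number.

3

The cycle A-D-E-B-C-A has odd length 5, so it cannot be 2-colored; at least 3 colors are needed.
3 colors suffice: color 1 → {A, E}; color 2 → {B, D}; color 3 → {C}. No two adjacent vertices share a color.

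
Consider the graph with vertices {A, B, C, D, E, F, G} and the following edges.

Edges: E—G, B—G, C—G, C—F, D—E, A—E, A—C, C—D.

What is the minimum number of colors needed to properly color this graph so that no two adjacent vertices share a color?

A and C are adjacent, so at least 2 colors are needed.
2 colors suffice: color 1 → {B, C, E}; color 2 → {A, D, F, G}. Every edge joins two different colors.

2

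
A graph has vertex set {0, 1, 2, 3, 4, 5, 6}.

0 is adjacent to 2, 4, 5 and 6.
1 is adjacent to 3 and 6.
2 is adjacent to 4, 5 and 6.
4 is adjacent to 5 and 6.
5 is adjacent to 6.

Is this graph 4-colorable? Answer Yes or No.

0, 2, 4, 5, 6 are pairwise adjacent (a clique of size 5), so at least 5 colors are needed.
So 4 colors are not enough.

No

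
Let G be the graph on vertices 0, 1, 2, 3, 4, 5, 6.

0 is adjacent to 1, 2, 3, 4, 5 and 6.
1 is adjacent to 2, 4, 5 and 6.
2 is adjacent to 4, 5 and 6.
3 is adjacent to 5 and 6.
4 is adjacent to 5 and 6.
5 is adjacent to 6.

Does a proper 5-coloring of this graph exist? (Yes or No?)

No

0, 1, 2, 4, 5, 6 are pairwise adjacent (a clique of size 6), so at least 6 colors are needed.
So 5 colors are not enough.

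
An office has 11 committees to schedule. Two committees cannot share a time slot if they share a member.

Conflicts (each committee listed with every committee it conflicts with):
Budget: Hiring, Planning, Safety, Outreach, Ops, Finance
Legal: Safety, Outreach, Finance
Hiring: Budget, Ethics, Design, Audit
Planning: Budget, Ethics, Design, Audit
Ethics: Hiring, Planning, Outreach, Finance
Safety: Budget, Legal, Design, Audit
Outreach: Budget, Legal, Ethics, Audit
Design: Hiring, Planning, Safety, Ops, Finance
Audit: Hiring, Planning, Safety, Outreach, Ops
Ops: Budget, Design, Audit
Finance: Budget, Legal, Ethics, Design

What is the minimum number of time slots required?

2

Budget and Hiring conflict, so at least 2 time slots are needed.
2 time slots suffice: time slot 1 → {Budget, Legal, Ethics, Design, Audit}; time slot 2 → {Hiring, Planning, Safety, Outreach, Ops, Finance}. No two conflicting committees share a time slot.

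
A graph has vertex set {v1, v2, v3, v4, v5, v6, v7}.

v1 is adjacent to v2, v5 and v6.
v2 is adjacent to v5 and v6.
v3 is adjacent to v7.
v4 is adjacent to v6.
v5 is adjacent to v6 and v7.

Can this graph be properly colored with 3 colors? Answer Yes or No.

v1, v2, v5, v6 are mutually adjacent (a clique of size 4), so at least 4 colors are needed.
So 3 colors are not enough.

No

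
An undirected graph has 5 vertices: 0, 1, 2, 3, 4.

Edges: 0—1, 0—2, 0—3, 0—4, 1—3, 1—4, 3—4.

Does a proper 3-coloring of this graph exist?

0, 1, 3, 4 are mutually adjacent (a clique of size 4), so at least 4 colors are needed.
So 3 colors are not enough.

No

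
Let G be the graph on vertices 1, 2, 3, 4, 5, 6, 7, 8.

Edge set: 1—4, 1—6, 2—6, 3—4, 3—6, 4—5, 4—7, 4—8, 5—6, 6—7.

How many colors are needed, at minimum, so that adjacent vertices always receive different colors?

2

4 and 5 are adjacent, so at least 2 colors are needed.
2 colors suffice: 1=blue, 2=blue, 3=blue, 4=red, 5=blue, 6=red, 7=blue, 8=blue. Every edge joins two different colors.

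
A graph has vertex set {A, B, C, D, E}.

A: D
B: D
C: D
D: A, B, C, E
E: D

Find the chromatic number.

B and D are adjacent, so at least 2 colors are needed.
2 colors suffice: A=2, B=2, C=2, D=1, E=2. No two adjacent vertices share a color.

2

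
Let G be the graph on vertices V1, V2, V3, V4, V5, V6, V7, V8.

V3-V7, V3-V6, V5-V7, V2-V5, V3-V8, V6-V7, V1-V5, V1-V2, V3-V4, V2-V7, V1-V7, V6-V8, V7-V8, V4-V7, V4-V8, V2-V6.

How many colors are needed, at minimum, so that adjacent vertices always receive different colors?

V1, V2, V5, V7 are pairwise adjacent (a clique of size 4), so at least 4 colors are needed.
4 colors suffice: color 1 → {V7}; color 2 → {V2, V3}; color 3 → {V5, V8}; color 4 → {V1, V4, V6}. Each edge has distinct colors on its endpoints.

4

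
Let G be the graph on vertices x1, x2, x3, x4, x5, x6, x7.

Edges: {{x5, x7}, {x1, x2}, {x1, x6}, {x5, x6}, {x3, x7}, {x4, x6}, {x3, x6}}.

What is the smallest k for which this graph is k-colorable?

x3 and x7 are adjacent, so at least 2 colors are needed.
2 colors suffice: x1=B, x2=R, x3=B, x4=B, x5=B, x6=R, x7=R. Each edge has distinct colors on its endpoints.

2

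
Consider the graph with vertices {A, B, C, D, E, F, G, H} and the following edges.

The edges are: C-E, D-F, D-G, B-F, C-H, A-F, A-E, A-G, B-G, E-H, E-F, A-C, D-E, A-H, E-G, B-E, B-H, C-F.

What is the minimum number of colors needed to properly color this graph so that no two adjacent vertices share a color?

A, C, E, F are pairwise adjacent (a clique of size 4), so at least 4 colors are needed.
4 colors suffice: color red → {E}; color blue → {F, G, H}; color green → {A, B, D}; color yellow → {C}. Every edge joins two different colors.

4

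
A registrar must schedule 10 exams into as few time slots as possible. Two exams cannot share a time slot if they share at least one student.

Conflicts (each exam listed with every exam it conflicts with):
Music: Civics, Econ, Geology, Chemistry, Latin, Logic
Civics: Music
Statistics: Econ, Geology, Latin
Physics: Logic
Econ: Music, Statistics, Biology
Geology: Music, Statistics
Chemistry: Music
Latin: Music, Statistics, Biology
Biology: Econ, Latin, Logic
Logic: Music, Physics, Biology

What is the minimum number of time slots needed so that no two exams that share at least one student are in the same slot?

Music and Chemistry conflict, so at least 2 time slots are needed.
2 time slots suffice: time slot 1 → {Music, Statistics, Physics, Biology}; time slot 2 → {Civics, Econ, Geology, Chemistry, Latin, Logic}. Each listed conflict is separated.

2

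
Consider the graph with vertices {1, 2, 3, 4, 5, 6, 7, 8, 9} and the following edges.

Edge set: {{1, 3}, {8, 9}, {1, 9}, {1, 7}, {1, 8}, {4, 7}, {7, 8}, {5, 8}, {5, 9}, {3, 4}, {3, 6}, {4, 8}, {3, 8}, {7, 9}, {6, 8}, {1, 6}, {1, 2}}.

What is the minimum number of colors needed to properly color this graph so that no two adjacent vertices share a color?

1, 7, 8, 9 are pairwise adjacent (a clique of size 4), so at least 4 colors are needed.
4 colors suffice: color red → {2, 8}; color blue → {1, 4, 5}; color green → {3, 9}; color yellow → {6, 7}. Each edge has distinct colors on its endpoints.

4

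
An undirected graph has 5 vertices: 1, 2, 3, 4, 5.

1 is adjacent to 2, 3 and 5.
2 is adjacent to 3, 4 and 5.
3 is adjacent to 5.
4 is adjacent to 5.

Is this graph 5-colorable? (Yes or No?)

The chromatic number is 4. 1, 2, 3, 5 are mutually adjacent (a clique of size 4), so at least 4 colors are needed.
4 colors suffice: color a → {2}; color b → {5}; color c → {1, 4}; color d → {3}.
Since 5 ≥ 4, a proper 5-coloring certainly exists.

Yes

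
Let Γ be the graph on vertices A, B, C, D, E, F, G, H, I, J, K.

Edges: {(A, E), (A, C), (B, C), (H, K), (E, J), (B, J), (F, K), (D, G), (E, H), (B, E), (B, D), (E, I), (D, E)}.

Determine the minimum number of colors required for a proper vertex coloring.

3

B, E, J are mutually adjacent, so at least 3 colors are needed.
A valid assignment using 3 colors: A=2, B=2, C=1, D=3, E=1, F=2, G=1, H=2, I=2, J=3, K=1. No two adjacent vertices share a color.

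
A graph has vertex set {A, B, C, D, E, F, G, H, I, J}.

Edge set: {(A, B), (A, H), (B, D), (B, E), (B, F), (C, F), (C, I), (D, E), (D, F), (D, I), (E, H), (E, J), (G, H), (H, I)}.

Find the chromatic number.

B, D, F are mutually adjacent, so at least 3 colors are needed.
3 colors suffice: A=1, B=2, C=2, D=3, E=1, F=1, G=1, H=2, I=1, J=2. No two adjacent vertices share a color.

3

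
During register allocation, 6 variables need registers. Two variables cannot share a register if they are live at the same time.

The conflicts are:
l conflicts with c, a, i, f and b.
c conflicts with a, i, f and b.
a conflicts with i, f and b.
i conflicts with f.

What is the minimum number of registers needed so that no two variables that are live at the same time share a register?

5

l, c, a, i, f pairwise conflict, so at least 5 registers are needed.
5 registers suffice: l=1, c=3, a=2, i=5, f=4, b=4. No two conflicting variables share a register.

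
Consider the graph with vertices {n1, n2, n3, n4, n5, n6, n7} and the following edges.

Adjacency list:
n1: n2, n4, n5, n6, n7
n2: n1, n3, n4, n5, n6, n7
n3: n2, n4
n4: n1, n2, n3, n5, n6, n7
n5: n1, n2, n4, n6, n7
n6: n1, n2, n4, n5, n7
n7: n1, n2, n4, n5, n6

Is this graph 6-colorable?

The chromatic number is 6. n1, n2, n4, n5, n6, n7 form a clique, so at least 6 colors are needed.
A valid assignment using 6 colors: n1=6, n2=2, n3=3, n4=1, n5=3, n6=4, n7=5.
That is already a proper 6-coloring.

Yes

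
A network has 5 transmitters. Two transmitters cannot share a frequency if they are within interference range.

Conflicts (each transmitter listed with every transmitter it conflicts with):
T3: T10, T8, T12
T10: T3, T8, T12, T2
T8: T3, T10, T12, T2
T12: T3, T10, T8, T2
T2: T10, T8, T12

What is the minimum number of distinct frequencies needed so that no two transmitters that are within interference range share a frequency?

4

T3, T10, T8, T12 pairwise conflict, so at least 4 frequencies are needed.
4 frequencies suffice: frequency 1 → {T12}; frequency 2 → {T10}; frequency 3 → {T8}; frequency 4 → {T3, T2}. Every pair that conflicts lands in different frequencies.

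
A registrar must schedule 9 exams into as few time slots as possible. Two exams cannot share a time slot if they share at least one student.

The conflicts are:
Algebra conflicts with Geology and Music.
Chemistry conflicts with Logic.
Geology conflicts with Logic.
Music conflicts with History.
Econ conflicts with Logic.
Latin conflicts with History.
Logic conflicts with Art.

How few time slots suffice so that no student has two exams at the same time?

Music and History conflict, so at least 2 time slots are needed.
2 time slots suffice: Algebra=1, Chemistry=2, Geology=2, Music=2, Econ=2, Latin=2, Logic=1, History=1, Art=2. Each listed conflict is separated.

2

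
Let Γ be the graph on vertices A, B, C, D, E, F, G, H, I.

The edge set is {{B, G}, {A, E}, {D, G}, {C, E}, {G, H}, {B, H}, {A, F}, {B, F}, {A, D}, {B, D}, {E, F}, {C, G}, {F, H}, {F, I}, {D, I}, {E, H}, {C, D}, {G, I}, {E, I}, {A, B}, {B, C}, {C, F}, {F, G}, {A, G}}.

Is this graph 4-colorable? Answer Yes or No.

Yes

The chromatic number is 4. A, B, D, G form a clique, so at least 4 colors are needed.
One proper 4-coloring: A=4, B=3, C=4, D=1, E=2, F=1, G=2, H=4, I=3.
That is already a proper 4-coloring.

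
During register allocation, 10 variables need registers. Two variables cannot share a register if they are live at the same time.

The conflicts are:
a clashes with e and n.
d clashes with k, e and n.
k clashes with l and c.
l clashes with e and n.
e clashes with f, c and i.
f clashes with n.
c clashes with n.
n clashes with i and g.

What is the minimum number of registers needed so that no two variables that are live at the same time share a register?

f and n conflict, so at least 2 registers are needed.
2 registers suffice: register 1 → {k, e, n}; register 2 → {a, d, l, f, c, i, g}. Each listed conflict is separated.

2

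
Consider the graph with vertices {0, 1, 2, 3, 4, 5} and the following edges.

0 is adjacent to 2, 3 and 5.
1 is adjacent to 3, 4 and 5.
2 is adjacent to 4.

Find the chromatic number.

3

The cycle 0-2-4-1-3-0 has odd length 5, so it cannot be 2-colored; at least 3 colors are needed.
3 colors suffice: 0=red, 1=red, 2=green, 3=blue, 4=blue, 5=blue. No two adjacent vertices share a color.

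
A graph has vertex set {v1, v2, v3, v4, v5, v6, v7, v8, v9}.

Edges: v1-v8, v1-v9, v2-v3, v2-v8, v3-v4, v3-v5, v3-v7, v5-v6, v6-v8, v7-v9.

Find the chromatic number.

The cycle v5-v6-v8-v2-v3-v5 has odd length 5, so it cannot be 2-colored; at least 3 colors are needed.
3 colors suffice: color red → {v3, v8, v9}; color blue → {v1, v2, v4, v5, v7}; color green → {v6}. No two adjacent vertices share a color.

3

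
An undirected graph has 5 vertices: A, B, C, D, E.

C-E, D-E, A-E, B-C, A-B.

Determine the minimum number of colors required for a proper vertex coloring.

A and E are adjacent, so at least 2 colors are needed.
One proper 2-coloring: A=2, B=1, C=2, D=2, E=1. Each edge has distinct colors on its endpoints.

2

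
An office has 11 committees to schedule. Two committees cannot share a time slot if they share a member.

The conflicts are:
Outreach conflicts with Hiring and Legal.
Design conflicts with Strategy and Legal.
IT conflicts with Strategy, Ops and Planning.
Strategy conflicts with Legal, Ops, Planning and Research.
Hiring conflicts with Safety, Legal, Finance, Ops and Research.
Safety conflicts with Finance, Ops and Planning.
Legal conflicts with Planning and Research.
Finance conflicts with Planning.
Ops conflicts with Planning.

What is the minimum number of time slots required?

4

IT, Strategy, Ops, Planning are mutually in conflict, so at least 4 time slots are needed.
4 time slots suffice: Outreach=2, Design=1, IT=4, Strategy=2, Hiring=1, Safety=2, Legal=3, Finance=3, Ops=3, Planning=1, Research=4. Each listed conflict is separated.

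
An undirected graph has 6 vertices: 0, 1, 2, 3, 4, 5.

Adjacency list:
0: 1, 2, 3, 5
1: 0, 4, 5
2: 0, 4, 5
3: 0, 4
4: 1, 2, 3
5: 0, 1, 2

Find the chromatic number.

3

0, 1, 5 are pairwise adjacent, so at least 3 colors are needed.
3 colors suffice: 0=red, 1=blue, 2=blue, 3=blue, 4=red, 5=green. Each edge has distinct colors on its endpoints.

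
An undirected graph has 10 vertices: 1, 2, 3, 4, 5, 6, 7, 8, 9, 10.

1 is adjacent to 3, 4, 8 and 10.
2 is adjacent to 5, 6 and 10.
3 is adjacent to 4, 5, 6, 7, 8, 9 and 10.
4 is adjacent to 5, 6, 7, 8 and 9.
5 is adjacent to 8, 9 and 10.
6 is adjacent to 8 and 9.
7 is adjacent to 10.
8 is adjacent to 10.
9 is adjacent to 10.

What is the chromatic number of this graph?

1, 3, 4, 8 are mutually adjacent (a clique of size 4), so at least 4 colors are needed.
A valid assignment using 4 colors: 1=d, 2=a, 3=a, 4=b, 5=d, 6=d, 7=c, 8=c, 9=c, 10=b. Every edge joins two different colors.

4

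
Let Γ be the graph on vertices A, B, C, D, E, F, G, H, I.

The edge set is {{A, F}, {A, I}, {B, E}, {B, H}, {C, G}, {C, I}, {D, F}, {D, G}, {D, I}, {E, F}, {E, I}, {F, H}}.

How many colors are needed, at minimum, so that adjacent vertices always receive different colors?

2

D and I are adjacent, so at least 2 colors are needed.
A valid assignment using 2 colors: A=blue, B=red, C=blue, D=blue, E=blue, F=red, G=red, H=blue, I=red. Every edge joins two different colors.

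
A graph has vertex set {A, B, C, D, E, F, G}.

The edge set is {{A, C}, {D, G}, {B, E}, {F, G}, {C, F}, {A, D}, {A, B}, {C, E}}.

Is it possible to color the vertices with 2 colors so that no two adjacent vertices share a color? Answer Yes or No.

No

The cycle G-D-A-C-F-G has odd length 5, so it cannot be 2-colored; at least 3 colors are needed.
So 2 colors are not enough.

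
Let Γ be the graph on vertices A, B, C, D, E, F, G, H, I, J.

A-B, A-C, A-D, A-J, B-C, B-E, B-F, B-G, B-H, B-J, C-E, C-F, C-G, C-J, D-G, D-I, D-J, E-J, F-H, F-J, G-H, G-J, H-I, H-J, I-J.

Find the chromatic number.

B, C, E, J are pairwise adjacent (a clique of size 4), so at least 4 colors are needed.
4 colors suffice: color red → {J}; color blue → {B, D}; color green → {C, H}; color yellow → {A, E, F, G, I}. Every edge joins two different colors.

4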